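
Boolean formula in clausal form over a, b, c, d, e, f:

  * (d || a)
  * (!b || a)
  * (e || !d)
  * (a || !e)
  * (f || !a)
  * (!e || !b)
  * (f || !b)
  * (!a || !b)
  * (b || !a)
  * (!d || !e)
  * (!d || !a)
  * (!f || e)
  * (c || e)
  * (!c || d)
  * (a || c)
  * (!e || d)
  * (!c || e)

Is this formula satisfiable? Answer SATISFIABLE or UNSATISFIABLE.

UNSATISFIABLE

a = True:
  propagation gives f=True, b=False; an empty clause results — contradiction.
a = False:
  propagation gives d=True, b=False, e=True; an empty clause results — contradiction.
Every branch closes, so no satisfying assignment exists.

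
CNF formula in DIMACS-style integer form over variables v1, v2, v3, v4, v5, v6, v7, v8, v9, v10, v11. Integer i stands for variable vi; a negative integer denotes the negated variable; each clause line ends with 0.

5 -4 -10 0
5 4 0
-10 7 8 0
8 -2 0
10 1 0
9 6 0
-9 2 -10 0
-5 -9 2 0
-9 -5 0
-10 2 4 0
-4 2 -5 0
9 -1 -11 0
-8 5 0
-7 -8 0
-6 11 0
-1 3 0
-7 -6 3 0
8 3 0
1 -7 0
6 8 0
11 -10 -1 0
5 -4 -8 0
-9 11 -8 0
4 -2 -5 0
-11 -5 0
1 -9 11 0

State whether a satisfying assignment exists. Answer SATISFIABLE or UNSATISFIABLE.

SATISFIABLE

Pure literal: v3 appears only positively; assign v3 = True.
Branch on v1: take v1 = True.
Set v2 = False and propagate.
Branch on v4: take v4 = True.
  then v5 is forced to False.
  then v10 is forced to False.
  then v8 is forced to False.
  then v6 is forced to True.
  then v11 is forced to True.
  then v9 is forced to True.
v7 is now unconstrained; take v7 = True.
Every clause has at least one true literal under this assignment.
So v1=1, v2=0, v3=1, v4=1, v5=0, v6=1, v7=1, v8=0, v9=1, v10=0, v11=1 is a satisfying assignment.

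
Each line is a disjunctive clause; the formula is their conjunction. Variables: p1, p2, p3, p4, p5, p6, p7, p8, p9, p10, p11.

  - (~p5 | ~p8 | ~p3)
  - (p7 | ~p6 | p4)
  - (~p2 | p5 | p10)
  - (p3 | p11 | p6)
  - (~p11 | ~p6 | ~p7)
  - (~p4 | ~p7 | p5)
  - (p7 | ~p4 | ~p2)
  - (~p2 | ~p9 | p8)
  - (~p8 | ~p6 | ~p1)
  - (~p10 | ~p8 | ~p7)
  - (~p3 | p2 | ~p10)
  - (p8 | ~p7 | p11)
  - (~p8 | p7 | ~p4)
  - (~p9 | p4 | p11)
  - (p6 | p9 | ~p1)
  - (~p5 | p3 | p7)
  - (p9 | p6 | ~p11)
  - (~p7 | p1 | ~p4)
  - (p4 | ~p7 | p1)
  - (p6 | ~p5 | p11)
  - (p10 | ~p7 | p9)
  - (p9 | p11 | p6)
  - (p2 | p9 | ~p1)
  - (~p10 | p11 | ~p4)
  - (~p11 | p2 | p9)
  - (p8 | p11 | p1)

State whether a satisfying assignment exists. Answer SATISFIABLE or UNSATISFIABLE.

SATISFIABLE

Branch on p1: take p1 = True.
Try p2 = False.
  then p9 is forced to True.
The remaining clauses are satisfied by p3 = False, p4 = True, p5 = False, p6 = False, p7 = False, p8 = False, p10 = False, p11 = True.
Every clause has at least one true literal under this assignment.
So p1=T, p2=F, p3=F, p4=T, p5=F, p6=F, p7=F, p8=F, p9=T, p10=F, p11=T is a satisfying assignment.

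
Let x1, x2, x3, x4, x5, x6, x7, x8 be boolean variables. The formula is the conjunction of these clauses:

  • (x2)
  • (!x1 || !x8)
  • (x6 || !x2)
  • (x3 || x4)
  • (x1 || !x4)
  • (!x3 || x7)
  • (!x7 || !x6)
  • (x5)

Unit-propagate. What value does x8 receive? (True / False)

False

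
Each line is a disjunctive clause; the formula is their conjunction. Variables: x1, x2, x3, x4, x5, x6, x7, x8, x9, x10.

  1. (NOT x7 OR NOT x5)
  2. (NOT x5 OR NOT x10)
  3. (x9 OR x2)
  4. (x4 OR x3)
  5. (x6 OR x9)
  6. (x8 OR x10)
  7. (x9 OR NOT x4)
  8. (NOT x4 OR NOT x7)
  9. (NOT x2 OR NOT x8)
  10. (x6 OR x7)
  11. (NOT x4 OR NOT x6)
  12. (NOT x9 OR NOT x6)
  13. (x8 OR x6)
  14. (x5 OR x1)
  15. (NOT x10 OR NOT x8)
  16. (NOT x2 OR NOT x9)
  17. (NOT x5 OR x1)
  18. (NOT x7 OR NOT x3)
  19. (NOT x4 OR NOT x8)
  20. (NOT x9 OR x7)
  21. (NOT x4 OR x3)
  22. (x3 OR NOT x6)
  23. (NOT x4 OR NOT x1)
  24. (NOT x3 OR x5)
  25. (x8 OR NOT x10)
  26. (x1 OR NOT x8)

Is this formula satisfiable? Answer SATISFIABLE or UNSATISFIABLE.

UNSATISFIABLE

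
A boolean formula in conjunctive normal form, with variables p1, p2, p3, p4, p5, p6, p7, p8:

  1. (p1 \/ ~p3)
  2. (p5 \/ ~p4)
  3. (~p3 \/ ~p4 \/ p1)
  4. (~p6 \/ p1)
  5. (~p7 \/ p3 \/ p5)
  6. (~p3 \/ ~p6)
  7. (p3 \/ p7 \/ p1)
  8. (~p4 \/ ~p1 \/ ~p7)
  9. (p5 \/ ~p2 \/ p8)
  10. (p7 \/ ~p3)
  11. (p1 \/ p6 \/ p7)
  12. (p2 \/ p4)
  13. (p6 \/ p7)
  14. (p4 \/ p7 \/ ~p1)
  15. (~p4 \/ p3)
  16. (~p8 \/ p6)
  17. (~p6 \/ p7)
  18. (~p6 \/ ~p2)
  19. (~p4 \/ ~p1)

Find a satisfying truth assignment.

p1=T, p2=T, p3=T, p4=F, p5=T, p6=F, p7=T, p8=F

Check each clause:
  1. (p1 \/ ~p3) — p1 is true.
  2. (p5 \/ ~p4) — ~p4 is true.
  3. (p1 \/ ~p3 \/ ~p4) — p1 is true.
  4. (~p6 \/ p1) — p1 is true.
  5. (p3 \/ p5 \/ ~p7) — p3 is true.
  6. (~p3 \/ ~p6) — ~p6 is true.
  7. (p1 \/ p3 \/ p7) — p1 is true.
  8. (~p7 \/ ~p1 \/ ~p4) — ~p4 is true.
  9. (p5 \/ ~p2 \/ p8) — p5 is true.
  10. (~p3 \/ p7) — p7 is true.
  11. (p6 \/ p1 \/ p7) — p1 is true.
  12. (p2 \/ p4) — p2 is true.
  13. (p7 \/ p6) — p7 is true.
  14. (p7 \/ p4 \/ ~p1) — p7 is true.
  15. (~p4 \/ p3) — p3 is true.
  16. (p6 \/ ~p8) — ~p8 is true.
  17. (~p6 \/ p7) — ~p6 is true.
  18. (~p2 \/ ~p6) — ~p6 is true.
  19. (~p1 \/ ~p4) — ~p4 is true.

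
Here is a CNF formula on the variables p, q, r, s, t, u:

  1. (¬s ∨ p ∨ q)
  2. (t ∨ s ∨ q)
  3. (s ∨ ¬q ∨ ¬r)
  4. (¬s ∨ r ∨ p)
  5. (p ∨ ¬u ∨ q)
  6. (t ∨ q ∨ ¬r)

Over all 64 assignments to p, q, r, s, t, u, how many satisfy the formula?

Case analysis on q and s:
  q=1, s=1: t, u free; 3 ways for (p,r) × 2^2 = 12.
  q=1, s=0: forces r=0; p, t, u free → 2^3 = 8.
  q=0, s=1: u free; 3 ways for (p,r,t) × 2^1 = 6.
  q=0, s=0: r free; 3 ways for (p,t,u) × 2^1 = 6.
Total: 12 + 8 + 6 + 6 = 32.

32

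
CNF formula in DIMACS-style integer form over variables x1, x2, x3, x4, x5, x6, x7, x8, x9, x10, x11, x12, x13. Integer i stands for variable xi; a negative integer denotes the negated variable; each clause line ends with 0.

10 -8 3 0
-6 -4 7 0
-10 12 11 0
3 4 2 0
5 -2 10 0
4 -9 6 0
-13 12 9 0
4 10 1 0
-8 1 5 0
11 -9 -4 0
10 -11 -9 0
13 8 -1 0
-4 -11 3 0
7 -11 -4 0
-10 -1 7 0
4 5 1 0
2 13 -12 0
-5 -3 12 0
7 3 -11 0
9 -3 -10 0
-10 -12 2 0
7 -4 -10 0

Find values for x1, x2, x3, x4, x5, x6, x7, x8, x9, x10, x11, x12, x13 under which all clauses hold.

x1=T, x2=F, x3=T, x4=F, x5=F, x6=T, x7=F, x8=F, x9=F, x10=F, x11=T, x12=T, x13=T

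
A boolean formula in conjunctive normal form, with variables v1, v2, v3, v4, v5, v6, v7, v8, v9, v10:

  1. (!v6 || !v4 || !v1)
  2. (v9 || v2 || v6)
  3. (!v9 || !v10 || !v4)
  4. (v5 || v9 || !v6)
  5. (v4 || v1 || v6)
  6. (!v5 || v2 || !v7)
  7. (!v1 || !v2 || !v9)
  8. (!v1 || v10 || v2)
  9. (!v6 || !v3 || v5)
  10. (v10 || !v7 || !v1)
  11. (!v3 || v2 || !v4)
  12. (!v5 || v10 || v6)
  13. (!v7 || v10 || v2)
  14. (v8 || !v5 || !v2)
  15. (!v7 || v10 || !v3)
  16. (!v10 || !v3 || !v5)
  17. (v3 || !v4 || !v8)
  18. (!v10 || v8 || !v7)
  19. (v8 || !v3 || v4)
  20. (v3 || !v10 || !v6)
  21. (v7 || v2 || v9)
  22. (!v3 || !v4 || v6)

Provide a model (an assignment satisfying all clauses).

v1=0, v2=1, v3=0, v4=1, v5=0, v6=0, v7=0, v8=0, v9=1, v10=0

Try v1 = False.
Set v2 = True and propagate.
Try v3 = False.
For the remaining variables, v4 = True, v5 = False, v6 = False, v7 = False, v8 = False, v9 = True, v10 = False works.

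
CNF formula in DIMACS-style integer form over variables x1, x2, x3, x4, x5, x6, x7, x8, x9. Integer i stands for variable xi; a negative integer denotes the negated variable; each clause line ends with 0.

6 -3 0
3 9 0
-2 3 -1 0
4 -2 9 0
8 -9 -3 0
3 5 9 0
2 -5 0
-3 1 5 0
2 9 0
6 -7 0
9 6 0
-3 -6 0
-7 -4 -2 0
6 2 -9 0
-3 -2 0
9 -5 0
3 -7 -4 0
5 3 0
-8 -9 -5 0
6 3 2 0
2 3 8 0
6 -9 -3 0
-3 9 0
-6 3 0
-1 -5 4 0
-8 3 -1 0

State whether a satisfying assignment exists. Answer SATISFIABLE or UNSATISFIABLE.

SATISFIABLE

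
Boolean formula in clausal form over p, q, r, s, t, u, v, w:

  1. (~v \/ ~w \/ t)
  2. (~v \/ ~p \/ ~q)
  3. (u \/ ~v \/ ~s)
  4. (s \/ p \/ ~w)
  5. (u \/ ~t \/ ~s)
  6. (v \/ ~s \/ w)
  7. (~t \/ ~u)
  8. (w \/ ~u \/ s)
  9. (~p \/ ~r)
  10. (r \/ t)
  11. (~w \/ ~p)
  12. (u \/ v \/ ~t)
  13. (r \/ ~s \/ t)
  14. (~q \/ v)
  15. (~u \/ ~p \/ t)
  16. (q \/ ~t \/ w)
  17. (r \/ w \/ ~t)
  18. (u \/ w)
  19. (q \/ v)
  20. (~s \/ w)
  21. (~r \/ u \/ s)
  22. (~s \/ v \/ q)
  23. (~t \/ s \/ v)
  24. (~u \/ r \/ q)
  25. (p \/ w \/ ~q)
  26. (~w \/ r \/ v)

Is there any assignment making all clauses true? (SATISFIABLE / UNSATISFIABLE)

UNSATISFIABLE

w = True:
  v = True:
    propagation gives t=True, u=True; an empty clause results — contradiction.
  v = False:
    propagation gives q=False; an empty clause results — contradiction.
w = False:
  propagation gives u=True, t=False, s=True; an empty clause results — contradiction.
Every branch closes, so no satisfying assignment exists.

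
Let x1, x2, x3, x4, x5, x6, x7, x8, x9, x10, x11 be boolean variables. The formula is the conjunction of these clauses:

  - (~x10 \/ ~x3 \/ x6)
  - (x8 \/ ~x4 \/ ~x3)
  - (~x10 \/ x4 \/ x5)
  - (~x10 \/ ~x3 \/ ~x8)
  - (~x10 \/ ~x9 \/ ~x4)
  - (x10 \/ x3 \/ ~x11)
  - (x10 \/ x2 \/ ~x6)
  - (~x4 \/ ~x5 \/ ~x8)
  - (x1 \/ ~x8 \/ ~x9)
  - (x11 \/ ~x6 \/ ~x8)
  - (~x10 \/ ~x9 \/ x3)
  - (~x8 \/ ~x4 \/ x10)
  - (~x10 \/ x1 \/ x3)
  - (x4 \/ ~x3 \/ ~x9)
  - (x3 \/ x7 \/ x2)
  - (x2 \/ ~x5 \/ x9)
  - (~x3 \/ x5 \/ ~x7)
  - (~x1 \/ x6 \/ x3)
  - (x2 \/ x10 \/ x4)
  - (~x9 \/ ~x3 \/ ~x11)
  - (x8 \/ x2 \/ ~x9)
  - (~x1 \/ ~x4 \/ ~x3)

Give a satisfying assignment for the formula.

x1=T, x2=T, x3=T, x4=F, x5=T, x6=F, x7=T, x8=T, x9=F, x10=F, x11=T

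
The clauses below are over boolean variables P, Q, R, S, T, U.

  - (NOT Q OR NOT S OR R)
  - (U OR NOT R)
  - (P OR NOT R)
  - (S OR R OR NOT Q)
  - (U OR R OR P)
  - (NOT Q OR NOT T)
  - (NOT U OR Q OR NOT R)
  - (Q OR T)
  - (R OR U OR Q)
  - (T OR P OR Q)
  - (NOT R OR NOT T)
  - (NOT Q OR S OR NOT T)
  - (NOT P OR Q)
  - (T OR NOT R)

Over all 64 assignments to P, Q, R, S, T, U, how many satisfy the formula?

2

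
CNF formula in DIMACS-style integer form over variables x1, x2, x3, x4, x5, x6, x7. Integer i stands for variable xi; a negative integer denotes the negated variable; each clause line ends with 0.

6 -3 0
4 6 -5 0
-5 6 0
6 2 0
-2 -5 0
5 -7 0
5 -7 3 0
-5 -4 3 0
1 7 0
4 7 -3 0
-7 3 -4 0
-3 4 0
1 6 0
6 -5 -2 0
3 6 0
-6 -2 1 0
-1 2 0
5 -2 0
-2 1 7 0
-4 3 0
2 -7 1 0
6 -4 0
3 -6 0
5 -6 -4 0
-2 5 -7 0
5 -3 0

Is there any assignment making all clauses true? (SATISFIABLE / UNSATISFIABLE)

UNSATISFIABLE

x5 = True:
  propagation gives x6=True, x2=False, x1=False, x7=True; an empty clause results — contradiction.
x5 = False:
  propagation gives x7=False, x1=True, x2=True; an empty clause results — contradiction.
Every branch closes, so no satisfying assignment exists.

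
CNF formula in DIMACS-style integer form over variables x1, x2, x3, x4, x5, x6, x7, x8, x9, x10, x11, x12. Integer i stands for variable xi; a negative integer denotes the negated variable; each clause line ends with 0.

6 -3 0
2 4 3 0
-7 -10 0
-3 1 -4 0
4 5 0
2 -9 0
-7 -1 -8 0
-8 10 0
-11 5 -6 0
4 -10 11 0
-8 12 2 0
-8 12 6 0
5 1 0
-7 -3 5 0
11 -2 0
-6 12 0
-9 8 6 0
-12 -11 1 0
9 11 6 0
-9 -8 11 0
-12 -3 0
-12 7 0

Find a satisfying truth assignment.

x1 = 0  x2 = 0  x3 = 0  x4 = 1  x5 = 1  x6 = 1  x7 = 1  x8 = 0  x9 = 0  x10 = 0  x11 = 0  x12 = 1

x5 occurs only positively in the remaining clauses — set x5 = True.
Branch on x1: take x1 = False.
Try x2 = False.
  then x9 is forced to False.
Set x3 = False and propagate.
  then x4 is forced to True.
The remaining clauses are satisfied by x6 = True, x7 = True, x8 = False, x10 = False, x11 = False, x12 = True.
Every clause has at least one true literal under this assignment.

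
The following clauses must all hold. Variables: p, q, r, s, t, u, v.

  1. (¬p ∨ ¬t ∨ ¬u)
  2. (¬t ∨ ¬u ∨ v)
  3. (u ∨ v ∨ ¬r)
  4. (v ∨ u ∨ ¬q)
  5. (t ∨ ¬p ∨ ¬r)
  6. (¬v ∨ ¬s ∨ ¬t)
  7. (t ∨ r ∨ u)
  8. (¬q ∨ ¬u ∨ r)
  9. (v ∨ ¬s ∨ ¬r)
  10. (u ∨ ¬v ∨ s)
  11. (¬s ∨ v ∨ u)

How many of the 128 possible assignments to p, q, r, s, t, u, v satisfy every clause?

Case analysis on u and v:
  u=1, v=1: 11 of the 32 assignments to (p,q,r,s,t) work.
  u=1, v=0: 6 of the 32 assignments to (p,q,r,s,t) work.
  u=0, v=1: remaining (p,q,r,s,t) ∈ {(0,0,1,1,0); (0,1,1,1,0)} — 2.
  u=0, v=0: remaining (p,q,r,s,t) ∈ {(0,0,0,0,1); (1,0,0,0,1)} — 2.
Total: 11 + 6 + 2 + 2 = 21.

21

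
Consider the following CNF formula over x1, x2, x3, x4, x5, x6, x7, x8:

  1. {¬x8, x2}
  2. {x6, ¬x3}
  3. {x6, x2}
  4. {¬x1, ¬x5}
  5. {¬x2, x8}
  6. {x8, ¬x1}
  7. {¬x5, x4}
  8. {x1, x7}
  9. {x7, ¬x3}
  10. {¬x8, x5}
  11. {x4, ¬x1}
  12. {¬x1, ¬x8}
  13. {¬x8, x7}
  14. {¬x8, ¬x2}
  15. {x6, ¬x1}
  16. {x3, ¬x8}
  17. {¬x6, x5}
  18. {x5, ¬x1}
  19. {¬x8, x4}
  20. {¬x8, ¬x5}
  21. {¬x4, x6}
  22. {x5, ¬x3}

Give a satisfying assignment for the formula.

x7 occurs only positively in the remaining clauses — set x7 = True.
Set x1 = False and propagate.
The remaining clauses are satisfied by x2 = False, x3 = True, x4 = True, x5 = True, x6 = True, x8 = False.
Every clause has at least one true literal under this assignment.

x1=False  x2=False  x3=True  x4=True  x5=True  x6=True  x7=True  x8=False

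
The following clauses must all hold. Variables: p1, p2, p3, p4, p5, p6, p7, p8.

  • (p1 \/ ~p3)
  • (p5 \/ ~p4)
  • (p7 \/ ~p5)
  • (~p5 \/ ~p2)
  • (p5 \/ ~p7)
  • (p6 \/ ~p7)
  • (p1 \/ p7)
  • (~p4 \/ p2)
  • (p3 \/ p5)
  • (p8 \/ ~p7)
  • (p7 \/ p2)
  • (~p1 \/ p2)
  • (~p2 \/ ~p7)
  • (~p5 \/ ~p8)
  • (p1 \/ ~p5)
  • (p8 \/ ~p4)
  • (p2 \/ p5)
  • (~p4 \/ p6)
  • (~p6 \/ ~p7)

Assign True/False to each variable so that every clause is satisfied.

p1=True  p2=True  p3=True  p4=False  p5=False  p6=True  p7=False  p8=False

Pure literal: p4 appears only negated; assign p4 = False.
Try p1 = True.
  then p2 is forced to True.
  then p5 is forced to False.
  then p7 is forced to False.
  then p3 is forced to True.
p6, p8 are now unconstrained; take p6 = True, p8 = False.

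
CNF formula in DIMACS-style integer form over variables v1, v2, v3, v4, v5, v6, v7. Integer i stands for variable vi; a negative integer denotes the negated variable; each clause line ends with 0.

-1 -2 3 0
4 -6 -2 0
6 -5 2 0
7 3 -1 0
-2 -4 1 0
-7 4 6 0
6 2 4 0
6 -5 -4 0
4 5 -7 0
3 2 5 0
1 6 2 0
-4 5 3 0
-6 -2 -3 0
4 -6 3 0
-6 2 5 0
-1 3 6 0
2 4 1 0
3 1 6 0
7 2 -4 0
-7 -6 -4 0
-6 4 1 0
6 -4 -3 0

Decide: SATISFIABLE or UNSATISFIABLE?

SATISFIABLE

Branch on v1: take v1 = True.
Set v2 = False and propagate.
Try v3 = True.
For the remaining variables, v4 = False, v5 = True, v6 = True, v7 = False works.
Every clause has at least one true literal under this assignment.
So v1 = T  v2 = F  v3 = T  v4 = F  v5 = T  v6 = T  v7 = F is a satisfying assignment.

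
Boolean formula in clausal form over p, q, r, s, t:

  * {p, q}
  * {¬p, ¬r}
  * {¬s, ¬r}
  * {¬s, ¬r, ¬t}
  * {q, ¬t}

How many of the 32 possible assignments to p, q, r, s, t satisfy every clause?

Case analysis on r and p:
  r=1, p=1: a clause becomes empty — 0.
  r=1, p=0: remaining (q,s,t) ∈ {(1,0,0); (1,0,1)} — 2.
  r=0, p=1: s free; 3 ways for (q,t) × 2^1 = 6.
  r=0, p=0: remaining (q,s,t) ∈ {(1,0,0); (1,0,1); (1,1,0); (1,1,1)} — 4.
Total: 0 + 2 + 6 + 4 = 12.

12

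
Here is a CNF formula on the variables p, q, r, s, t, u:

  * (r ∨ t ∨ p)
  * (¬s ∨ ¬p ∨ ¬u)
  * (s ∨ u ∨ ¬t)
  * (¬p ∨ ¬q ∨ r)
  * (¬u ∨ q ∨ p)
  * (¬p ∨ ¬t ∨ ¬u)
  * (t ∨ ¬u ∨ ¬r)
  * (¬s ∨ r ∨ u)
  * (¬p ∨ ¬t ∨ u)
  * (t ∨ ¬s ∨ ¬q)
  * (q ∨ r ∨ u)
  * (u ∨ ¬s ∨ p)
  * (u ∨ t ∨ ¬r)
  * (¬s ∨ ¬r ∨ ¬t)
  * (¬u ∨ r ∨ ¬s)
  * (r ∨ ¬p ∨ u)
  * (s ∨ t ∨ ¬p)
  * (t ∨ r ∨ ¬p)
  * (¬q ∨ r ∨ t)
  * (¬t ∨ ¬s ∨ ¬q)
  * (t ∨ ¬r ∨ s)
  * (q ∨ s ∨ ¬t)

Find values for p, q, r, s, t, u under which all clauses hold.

p=0, q=1, r=1, s=0, t=1, u=1

Check each clause:
  1. (t ∨ r ∨ p) — r is true.
  2. (¬s ∨ ¬p ∨ ¬u) — ¬s is true.
  3. (s ∨ ¬t ∨ u) — u is true.
  4. (r ∨ ¬p ∨ ¬q) — r is true.
  5. (¬u ∨ q ∨ p) — q is true.
  6. (¬u ∨ ¬p ∨ ¬t) — ¬p is true.
  7. (¬r ∨ t ∨ ¬u) — t is true.
  8. (¬s ∨ r ∨ u) — r is true.
  9. (u ∨ ¬t ∨ ¬p) — ¬p is true.
  10. (t ∨ ¬s ∨ ¬q) — ¬s is true.
  11. (q ∨ r ∨ u) — q is true.
  12. (¬s ∨ p ∨ u) — ¬s is true.
  13. (u ∨ t ∨ ¬r) — t is true.
  14. (¬r ∨ ¬t ∨ ¬s) — ¬s is true.
  15. (¬u ∨ ¬s ∨ r) — r is true.
  16. (¬p ∨ u ∨ r) — r is true.
  17. (¬p ∨ s ∨ t) — t is true.
  18. (¬p ∨ r ∨ t) — r is true.
  19. (t ∨ r ∨ ¬q) — r is true.
  20. (¬t ∨ ¬s ∨ ¬q) — ¬s is true.
  21. (s ∨ ¬r ∨ t) — t is true.
  22. (¬t ∨ q ∨ s) — q is true.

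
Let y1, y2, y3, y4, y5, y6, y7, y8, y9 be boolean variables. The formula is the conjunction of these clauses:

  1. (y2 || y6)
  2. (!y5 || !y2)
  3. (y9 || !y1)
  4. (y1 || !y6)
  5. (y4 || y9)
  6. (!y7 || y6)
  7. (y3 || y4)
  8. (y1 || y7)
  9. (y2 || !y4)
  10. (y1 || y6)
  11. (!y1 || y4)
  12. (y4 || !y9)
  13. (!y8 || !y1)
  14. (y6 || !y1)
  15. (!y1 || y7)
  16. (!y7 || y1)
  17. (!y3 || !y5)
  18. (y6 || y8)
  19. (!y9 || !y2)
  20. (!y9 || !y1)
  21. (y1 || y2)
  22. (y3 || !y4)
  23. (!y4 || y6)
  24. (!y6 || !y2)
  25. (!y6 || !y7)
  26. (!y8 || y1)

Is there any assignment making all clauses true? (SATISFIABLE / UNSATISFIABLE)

UNSATISFIABLE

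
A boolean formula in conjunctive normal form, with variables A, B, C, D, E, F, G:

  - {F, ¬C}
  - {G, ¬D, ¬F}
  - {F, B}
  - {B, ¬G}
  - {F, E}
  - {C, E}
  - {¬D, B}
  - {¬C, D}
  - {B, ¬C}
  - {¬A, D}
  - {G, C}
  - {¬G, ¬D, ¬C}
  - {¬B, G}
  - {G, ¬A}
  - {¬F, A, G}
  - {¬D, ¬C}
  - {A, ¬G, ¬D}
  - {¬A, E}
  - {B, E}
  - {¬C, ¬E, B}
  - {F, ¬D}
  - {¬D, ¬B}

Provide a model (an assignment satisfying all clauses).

A = F, B = T, C = F, D = F, E = T, F = T, G = T

Check each clause:
  1. {F, ¬C} — ¬C is true.
  2. {¬F, ¬D, G} — ¬D is true.
  3. {F, B} — B is true.
  4. {¬G, B} — B is true.
  5. {F, E} — E is true.
  6. {E, C} — E is true.
  7. {¬D, B} — B is true.
  8. {¬C, D} — ¬C is true.
  9. {¬C, B} — B is true.
  10. {D, ¬A} — ¬A is true.
  11. {C, G} — G is true.
  12. {¬G, ¬D, ¬C} — ¬D is true.
  13. {G, ¬B} — G is true.
  14. {¬A, G} — ¬A is true.
  15. {¬F, G, A} — G is true.
  16. {¬C, ¬D} — ¬D is true.
  17. {¬D, ¬G, A} — ¬D is true.
  18. {E, ¬A} — E is true.
  19. {E, B} — B is true.
  20. {¬E, B, ¬C} — B is true.
  21. {F, ¬D} — ¬D is true.
  22. {¬B, ¬D} — ¬D is true.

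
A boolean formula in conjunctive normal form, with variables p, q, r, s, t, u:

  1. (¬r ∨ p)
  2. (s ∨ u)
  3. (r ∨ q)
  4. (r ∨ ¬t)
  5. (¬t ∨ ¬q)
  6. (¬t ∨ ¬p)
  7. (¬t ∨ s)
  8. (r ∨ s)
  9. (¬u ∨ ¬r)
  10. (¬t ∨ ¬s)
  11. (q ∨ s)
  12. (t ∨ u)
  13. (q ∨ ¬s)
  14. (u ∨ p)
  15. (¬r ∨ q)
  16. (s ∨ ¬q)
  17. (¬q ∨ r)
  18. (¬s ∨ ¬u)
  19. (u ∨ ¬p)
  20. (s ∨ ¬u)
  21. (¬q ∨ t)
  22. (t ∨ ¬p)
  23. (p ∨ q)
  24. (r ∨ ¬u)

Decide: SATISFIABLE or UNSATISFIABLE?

q = True:
  propagation gives t=False; an empty clause results — contradiction.
q = False:
  propagation gives r=True; an empty clause results — contradiction.
Every branch closes, so no satisfying assignment exists.

UNSATISFIABLE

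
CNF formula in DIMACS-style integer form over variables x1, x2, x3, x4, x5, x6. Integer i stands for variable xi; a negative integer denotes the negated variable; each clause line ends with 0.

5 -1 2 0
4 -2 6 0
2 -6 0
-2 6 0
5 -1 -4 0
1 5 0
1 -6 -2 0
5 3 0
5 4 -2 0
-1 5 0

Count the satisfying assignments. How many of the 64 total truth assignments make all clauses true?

12

Case analysis on x2 and x5:
  x2=T, x5=T: remaining (x1,x3,x4,x6) ∈ {(T,F,F,T); (T,F,T,T); (T,T,F,T); (T,T,T,T)} — 4.
  x2=T, x5=F: a clause becomes empty — 0.
  x2=F, x5=T: forces x6=F; x1, x3, x4 free → 2^3 = 8.
  x2=F, x5=F: a clause becomes empty — 0.
Total: 4 + 0 + 8 + 0 = 12.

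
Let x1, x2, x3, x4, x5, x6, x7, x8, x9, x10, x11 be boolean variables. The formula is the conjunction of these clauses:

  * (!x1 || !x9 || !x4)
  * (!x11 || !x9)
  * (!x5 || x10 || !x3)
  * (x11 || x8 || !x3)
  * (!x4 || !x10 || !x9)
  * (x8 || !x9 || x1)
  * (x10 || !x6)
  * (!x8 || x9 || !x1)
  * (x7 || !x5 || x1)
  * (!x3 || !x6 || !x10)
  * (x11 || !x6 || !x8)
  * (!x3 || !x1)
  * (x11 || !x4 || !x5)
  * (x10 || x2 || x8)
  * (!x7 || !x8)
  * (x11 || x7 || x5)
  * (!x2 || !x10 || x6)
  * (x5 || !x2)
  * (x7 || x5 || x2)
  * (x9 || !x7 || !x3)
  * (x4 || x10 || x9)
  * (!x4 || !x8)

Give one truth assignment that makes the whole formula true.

x1 = True, x2 = False, x3 = False, x4 = False, x5 = True, x6 = False, x7 = False, x8 = True, x9 = True, x10 = True, x11 = False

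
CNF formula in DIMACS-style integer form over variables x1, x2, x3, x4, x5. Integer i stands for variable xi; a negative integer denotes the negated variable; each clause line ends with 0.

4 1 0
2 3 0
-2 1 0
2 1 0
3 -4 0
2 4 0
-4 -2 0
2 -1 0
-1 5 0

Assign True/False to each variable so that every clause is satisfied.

x5 occurs only positively in the remaining clauses — set x5 = True.
Branch on x1: take x1 = True.
  then x2 is forced to True.
  then x4 is forced to False.
x3 is now unconstrained; take x3 = False.

x1=T, x2=T, x3=F, x4=F, x5=T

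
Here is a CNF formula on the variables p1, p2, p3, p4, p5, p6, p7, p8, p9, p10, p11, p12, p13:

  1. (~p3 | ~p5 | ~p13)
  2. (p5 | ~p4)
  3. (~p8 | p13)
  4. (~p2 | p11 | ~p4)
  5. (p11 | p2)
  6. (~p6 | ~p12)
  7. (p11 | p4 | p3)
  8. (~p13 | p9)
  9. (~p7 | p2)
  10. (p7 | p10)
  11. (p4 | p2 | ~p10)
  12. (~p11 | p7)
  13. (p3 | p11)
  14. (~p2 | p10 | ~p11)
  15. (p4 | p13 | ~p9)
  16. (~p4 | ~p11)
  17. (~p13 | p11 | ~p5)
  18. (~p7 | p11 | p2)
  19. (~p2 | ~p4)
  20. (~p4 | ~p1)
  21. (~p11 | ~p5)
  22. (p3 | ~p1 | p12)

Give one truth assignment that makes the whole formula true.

Pure literal: p8 appears only negated; assign p8 = False.
Set p1 = True and propagate.
  then p4 is forced to False.
Branch on p2: take p2 = True.
Branch on p3: take p3 = True.
The remaining clauses are satisfied by p5 = False, p6 = True, p7 = True, p9 = True, p10 = False, p11 = False, p12 = False, p13 = True.

p1=T, p2=T, p3=T, p4=F, p5=F, p6=T, p7=T, p8=F, p9=T, p10=F, p11=F, p12=F, p13=T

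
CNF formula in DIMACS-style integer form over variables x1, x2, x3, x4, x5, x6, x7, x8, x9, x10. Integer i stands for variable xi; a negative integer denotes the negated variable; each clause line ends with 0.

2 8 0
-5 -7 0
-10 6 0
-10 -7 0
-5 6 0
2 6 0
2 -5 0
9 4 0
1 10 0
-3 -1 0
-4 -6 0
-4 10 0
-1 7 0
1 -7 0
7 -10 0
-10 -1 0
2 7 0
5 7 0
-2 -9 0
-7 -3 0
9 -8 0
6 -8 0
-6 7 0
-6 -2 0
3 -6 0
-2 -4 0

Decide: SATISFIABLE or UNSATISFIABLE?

UNSATISFIABLE

x7 = True:
  propagation gives x5=False, x10=False, x1=True, x3=False; an empty clause results — contradiction.
x7 = False:
  propagation gives x1=False, x10=True; an empty clause results — contradiction.
Every branch closes, so no satisfying assignment exists.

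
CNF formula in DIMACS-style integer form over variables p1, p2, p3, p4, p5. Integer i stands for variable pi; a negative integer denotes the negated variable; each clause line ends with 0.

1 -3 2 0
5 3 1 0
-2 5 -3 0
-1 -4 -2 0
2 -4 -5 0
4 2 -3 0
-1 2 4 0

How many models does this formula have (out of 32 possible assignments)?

10

Split on p2, then p1.
  p2=T, p1=T: remaining (p3,p4,p5) ∈ {(F,F,F); (F,F,T); (T,F,T)} — 3.
  p2=T, p1=F: remaining (p3,p4,p5) ∈ {(F,F,T); (F,T,T); (T,F,T); (T,T,T)} — 4.
  p2=F, p1=T: remaining (p3,p4,p5) ∈ {(F,T,F); (T,T,F)} — 2.
  p2=F, p1=F: remaining (p3,p4,p5) ∈ {(F,F,T)} — 1.
Total: 3 + 4 + 2 + 1 = 10.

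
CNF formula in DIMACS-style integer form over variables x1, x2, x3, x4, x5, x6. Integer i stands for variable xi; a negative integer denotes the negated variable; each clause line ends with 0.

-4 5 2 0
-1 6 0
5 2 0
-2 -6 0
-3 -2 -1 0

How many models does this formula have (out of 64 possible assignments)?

Case analysis on x2 and x1:
  x2=1, x1=1: a clause becomes empty — 0.
  x2=1, x1=0: forces x6=0; x3, x4, x5 free → 2^3 = 8.
  x2=0, x1=1: remaining (x3,x4,x5,x6) ∈ {(0,0,1,1); (0,1,1,1); (1,0,1,1); (1,1,1,1)} — 4.
  x2=0, x1=0: forces x5=1; x3, x4, x6 free → 2^3 = 8.
Total: 0 + 8 + 4 + 8 = 20.

20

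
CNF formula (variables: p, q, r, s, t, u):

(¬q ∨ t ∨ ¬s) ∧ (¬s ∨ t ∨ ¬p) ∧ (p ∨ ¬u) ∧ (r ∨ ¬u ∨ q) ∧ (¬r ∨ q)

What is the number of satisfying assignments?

25

Case analysis on q and p:
  q=1, p=1: r, u free; 3 ways for (s,t) × 2^2 = 12.
  q=1, p=0: r free; 3 ways for (s,t,u) × 2^1 = 6.
  q=0, p=1: remaining (r,s,t,u) ∈ {(0,0,0,0); (0,0,1,0); (0,1,1,0)} — 3.
  q=0, p=0: remaining (r,s,t,u) ∈ {(0,0,0,0); (0,0,1,0); (0,1,0,0); (0,1,1,0)} — 4.
Total: 12 + 6 + 3 + 4 = 25.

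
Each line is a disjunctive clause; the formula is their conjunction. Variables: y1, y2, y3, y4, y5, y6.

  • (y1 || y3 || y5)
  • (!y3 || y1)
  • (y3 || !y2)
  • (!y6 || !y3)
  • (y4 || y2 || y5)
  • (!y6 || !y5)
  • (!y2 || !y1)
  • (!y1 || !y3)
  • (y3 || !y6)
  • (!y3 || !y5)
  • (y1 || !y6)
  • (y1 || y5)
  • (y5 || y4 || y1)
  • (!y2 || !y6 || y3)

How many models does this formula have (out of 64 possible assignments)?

5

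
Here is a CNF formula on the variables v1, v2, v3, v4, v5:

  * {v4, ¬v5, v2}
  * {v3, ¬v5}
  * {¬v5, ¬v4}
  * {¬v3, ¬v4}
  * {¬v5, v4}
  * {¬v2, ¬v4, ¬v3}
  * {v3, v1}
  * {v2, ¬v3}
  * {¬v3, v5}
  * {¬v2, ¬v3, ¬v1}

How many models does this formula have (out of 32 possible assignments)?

4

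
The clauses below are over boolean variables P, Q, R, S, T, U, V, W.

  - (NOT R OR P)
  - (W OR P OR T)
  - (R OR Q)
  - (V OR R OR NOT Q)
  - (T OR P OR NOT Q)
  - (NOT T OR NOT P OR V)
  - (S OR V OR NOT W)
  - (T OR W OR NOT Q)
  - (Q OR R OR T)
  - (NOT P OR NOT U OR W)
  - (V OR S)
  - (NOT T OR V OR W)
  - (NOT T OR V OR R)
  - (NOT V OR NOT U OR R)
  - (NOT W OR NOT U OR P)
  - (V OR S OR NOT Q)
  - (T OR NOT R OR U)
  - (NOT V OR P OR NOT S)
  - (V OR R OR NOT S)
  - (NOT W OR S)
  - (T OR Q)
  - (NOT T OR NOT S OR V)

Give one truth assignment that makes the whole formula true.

P=True, Q=True, R=False, S=True, T=True, U=False, V=True, W=False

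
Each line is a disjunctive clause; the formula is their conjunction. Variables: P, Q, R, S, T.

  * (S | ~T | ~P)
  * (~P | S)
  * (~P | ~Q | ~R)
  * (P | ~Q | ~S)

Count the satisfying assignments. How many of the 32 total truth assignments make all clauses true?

18

Case analysis on P and S:
  P=1, S=1: T free; 3 ways for (Q,R) × 2^1 = 6.
  P=1, S=0: a clause becomes empty — 0.
  P=0, S=1: remaining (Q,R,T) ∈ {(0,0,0); (0,0,1); (0,1,0); (0,1,1)} — 4.
  P=0, S=0: Q, R, T free → 2^3 = 8.
Total: 6 + 0 + 4 + 8 = 18.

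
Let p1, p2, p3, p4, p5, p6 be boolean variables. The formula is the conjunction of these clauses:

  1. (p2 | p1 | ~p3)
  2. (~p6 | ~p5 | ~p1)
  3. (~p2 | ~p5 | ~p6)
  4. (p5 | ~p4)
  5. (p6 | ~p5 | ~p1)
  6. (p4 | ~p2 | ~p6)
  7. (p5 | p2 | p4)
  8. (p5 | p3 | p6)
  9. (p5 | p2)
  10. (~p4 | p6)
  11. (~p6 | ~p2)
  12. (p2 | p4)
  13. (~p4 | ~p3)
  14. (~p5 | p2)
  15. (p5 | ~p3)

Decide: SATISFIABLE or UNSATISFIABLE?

Try p1 = False.
Branch on p2: take p2 = True.
  then p6 is forced to False.
  then p4 is forced to False.
Set p3 = False and propagate.
  then p5 is forced to True.
Every clause has at least one true literal under this assignment.
So p1=0  p2=1  p3=0  p4=0  p5=1  p6=0 is a satisfying assignment.

SATISFIABLE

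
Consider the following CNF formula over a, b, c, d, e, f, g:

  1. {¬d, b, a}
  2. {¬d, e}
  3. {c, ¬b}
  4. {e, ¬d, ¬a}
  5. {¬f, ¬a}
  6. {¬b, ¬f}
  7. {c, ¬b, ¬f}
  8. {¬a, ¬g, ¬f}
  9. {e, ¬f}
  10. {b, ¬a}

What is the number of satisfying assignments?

24

Split on a, then b.
  a=T, b=T: g free; 3 ways for (c,d,e,f) × 2^1 = 6.
  a=T, b=F: a clause becomes empty — 0.
  a=F, b=T: g free; 3 ways for (c,d,e,f) × 2^1 = 6.
  a=F, b=F: c, g free; 3 ways for (d,e,f) × 2^2 = 12.
Total: 6 + 0 + 6 + 12 = 24.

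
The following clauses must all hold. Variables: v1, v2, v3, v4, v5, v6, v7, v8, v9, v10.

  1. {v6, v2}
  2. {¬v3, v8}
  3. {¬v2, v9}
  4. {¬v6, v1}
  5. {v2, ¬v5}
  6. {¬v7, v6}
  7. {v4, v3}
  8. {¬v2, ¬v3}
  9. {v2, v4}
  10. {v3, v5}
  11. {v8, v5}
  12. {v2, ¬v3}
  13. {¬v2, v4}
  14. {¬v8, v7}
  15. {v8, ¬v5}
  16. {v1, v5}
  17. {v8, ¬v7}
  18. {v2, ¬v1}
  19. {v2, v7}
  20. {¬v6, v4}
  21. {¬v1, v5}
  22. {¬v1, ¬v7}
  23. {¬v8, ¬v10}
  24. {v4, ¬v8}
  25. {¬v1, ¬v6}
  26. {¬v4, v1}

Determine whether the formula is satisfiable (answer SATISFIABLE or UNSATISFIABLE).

UNSATISFIABLE

v2 = True:
  propagation gives v9=True, v3=False, v4=True, v5=True; an empty clause results — contradiction.
v2 = False:
  propagation gives v6=True, v1=True; an empty clause results — contradiction.
Every branch closes, so no satisfying assignment exists.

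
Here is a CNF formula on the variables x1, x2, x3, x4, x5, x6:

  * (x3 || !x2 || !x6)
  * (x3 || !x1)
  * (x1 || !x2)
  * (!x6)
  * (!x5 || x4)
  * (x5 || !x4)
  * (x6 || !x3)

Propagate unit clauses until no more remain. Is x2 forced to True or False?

False

(!x6) stands alone — x6 = False.
(!x3 || x6): since x6 = False, the clause reduces to (!x3). x3 = False.
From (x3 || !x1) and x3 = False: x1 = False.
(x1 || !x2): since x1 = False, the clause reduces to (!x2). x2 = False.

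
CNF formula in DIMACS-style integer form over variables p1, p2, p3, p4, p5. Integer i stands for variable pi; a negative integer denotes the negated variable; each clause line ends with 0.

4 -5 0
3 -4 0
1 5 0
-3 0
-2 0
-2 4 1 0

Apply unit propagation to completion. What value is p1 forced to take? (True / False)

True

(¬p3) is a unit clause: p3 = False.
(p3 ∨ ¬p4) with p3 = False leaves only ¬p4, so p4 = False.
From (p4 ∨ ¬p5) and p4 = False: p5 = False.
(p1 ∨ p5): since p5 = False, the clause reduces to (p1). p1 = True.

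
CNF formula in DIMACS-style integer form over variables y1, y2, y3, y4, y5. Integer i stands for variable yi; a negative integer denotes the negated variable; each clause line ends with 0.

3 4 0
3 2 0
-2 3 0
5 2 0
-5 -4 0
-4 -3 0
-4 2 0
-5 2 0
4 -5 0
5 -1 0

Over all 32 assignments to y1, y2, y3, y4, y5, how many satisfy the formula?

Satisfying assignments:
  y1=0 y2=1 y3=1 y4=0 y5=0
Count: 1.

1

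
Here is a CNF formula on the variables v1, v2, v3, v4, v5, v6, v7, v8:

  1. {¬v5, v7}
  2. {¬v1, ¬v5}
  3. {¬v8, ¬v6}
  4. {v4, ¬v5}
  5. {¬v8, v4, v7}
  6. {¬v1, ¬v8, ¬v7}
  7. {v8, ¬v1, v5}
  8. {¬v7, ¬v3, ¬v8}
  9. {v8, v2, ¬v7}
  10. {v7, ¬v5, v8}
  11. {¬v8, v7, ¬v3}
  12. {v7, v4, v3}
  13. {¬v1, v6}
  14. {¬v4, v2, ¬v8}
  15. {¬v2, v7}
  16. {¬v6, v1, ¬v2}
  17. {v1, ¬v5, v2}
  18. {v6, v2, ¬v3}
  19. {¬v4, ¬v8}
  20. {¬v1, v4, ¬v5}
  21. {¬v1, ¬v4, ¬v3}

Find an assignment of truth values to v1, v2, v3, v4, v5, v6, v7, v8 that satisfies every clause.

v1=F, v2=F, v3=T, v4=T, v5=F, v6=T, v7=F, v8=F

Try v1 = False.
Branch on v2: take v2 = False.
  then v5 is forced to False.
Try v3 = True.
  then v6 is forced to True.
  then v8 is forced to False.
  then v7 is forced to False.
v4 is now unconstrained; take v4 = True.
Every clause has at least one true literal under this assignment.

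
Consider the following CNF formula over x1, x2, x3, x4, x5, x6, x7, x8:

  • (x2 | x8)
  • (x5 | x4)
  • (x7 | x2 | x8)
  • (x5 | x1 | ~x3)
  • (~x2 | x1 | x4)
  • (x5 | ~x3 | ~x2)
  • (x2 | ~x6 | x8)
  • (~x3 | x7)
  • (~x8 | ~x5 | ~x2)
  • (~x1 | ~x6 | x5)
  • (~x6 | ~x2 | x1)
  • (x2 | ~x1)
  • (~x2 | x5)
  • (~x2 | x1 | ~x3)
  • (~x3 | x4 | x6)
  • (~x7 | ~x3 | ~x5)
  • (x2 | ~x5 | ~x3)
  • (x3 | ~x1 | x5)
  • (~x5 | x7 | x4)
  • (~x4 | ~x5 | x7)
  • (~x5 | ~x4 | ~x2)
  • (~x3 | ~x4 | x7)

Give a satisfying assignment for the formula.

x1=True, x2=True, x3=False, x4=False, x5=True, x6=True, x7=True, x8=False

Branch on x1: take x1 = True.
  then x2 is forced to True.
  then x5 is forced to True.
  then x8 is forced to False.
  then x4 is forced to False.
  then x7 is forced to True.
  then x3 is forced to False.
x6 is now unconstrained; take x6 = True.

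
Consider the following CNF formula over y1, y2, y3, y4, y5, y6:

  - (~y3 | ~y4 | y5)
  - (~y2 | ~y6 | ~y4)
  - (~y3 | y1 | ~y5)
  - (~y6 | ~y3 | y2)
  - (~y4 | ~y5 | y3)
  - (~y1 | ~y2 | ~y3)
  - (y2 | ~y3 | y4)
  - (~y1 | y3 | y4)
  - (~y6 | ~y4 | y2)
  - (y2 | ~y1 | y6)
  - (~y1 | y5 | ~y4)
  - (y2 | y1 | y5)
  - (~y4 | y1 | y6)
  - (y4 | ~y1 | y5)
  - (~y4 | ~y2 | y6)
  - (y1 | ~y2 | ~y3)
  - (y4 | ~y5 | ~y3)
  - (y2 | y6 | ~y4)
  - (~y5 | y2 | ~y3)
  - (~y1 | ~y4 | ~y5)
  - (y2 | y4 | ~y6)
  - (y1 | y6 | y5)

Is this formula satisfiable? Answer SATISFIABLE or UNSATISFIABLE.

Set y1 = False and propagate.
Set y2 = False and propagate.
  then y5 is forced to True.
  then y3 is forced to False.
  then y4 is forced to False.
  then y6 is forced to False.
So y1=False  y2=False  y3=False  y4=False  y5=True  y6=False is a satisfying assignment.

SATISFIABLE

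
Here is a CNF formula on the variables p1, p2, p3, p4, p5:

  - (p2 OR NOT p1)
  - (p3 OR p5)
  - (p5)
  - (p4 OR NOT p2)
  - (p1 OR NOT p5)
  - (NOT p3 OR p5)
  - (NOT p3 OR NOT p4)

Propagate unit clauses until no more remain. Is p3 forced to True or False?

False

(p5) is a unit clause: p5 = True.
(p1 OR NOT p5) with p5 = True leaves only p1, so p1 = True.
(NOT p1 OR p2): since p1 = True, the clause reduces to (p2). p2 = True.
(p4 OR NOT p2): since p2 = True, the clause reduces to (p4). p4 = True.
(NOT p3 OR NOT p4) with p4 = True leaves only NOT p3, so p3 = False.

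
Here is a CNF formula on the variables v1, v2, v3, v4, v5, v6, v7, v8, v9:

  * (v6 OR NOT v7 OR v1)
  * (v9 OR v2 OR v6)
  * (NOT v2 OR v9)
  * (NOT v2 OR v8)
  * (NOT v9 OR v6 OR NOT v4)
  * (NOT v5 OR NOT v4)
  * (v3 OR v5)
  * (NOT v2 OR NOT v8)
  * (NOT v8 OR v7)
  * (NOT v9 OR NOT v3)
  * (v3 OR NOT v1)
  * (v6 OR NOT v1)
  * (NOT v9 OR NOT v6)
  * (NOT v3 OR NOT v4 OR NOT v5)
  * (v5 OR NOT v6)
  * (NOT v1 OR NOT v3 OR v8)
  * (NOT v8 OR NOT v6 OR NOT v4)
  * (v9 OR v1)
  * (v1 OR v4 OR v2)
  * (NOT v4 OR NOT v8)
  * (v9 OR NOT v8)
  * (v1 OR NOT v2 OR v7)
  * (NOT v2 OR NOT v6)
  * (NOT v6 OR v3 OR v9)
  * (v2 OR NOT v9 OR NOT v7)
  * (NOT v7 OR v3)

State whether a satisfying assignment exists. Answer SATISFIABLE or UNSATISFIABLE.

v6 = True:
  propagation gives v9=False, v2=False, v5=True, v4=False; an empty clause results — contradiction.
v6 = False:
  propagation gives v1=False, v7=False, v8=False, v2=False; an empty clause results — contradiction.
Every branch closes, so no satisfying assignment exists.

UNSATISFIABLE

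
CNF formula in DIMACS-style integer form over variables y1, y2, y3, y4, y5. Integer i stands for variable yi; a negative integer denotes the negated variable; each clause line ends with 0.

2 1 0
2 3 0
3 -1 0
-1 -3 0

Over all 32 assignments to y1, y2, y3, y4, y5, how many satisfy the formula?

Case analysis on y1 and y3:
  y1=T, y3=T: a clause becomes empty — 0.
  y1=T, y3=F: a clause becomes empty — 0.
  y1=F, y3=T: remaining (y2,y4,y5) ∈ {(T,F,F); (T,F,T); (T,T,F); (T,T,T)} — 4.
  y1=F, y3=F: remaining (y2,y4,y5) ∈ {(T,F,F); (T,F,T); (T,T,F); (T,T,T)} — 4.
Total: 0 + 0 + 4 + 4 = 8.

8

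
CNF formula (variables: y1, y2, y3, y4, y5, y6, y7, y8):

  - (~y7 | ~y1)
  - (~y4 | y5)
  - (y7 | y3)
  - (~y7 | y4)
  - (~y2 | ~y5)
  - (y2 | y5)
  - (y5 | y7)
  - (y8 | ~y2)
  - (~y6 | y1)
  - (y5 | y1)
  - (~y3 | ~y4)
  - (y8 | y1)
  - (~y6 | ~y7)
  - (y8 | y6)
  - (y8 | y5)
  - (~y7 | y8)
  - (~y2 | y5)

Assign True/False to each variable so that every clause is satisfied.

y8 occurs only positively in the remaining clauses — set y8 = True.
Set y1 = False and propagate.
  then y6 is forced to False.
  then y5 is forced to True.
  then y2 is forced to False.
Try y3 = True.
  then y4 is forced to False.
  then y7 is forced to False.
Every clause has at least one true literal under this assignment.

y1 = F, y2 = F, y3 = T, y4 = F, y5 = T, y6 = F, y7 = F, y8 = T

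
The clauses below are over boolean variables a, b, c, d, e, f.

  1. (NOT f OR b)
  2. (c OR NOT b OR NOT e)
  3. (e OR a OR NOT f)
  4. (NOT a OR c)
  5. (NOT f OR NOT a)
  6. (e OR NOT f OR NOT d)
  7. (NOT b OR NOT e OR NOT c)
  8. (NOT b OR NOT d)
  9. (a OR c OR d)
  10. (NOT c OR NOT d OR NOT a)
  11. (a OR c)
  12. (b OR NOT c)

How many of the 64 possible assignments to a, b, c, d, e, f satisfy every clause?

2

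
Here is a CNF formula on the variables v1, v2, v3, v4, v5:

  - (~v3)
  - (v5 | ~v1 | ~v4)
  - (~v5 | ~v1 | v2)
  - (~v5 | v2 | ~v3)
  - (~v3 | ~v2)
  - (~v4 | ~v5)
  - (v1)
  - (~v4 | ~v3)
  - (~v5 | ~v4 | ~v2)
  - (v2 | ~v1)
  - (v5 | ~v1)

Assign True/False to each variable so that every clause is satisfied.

v1=1, v2=1, v3=0, v4=0, v5=1

(~v3) is a unit clause, so v3 = False.
The clause (v1) is unit: v1 must be True.
(v2) is a unit clause, so v2 = True.
Unit propagation: (v5) forces v5 = True.
The clause (~v4) is unit: v4 must be False.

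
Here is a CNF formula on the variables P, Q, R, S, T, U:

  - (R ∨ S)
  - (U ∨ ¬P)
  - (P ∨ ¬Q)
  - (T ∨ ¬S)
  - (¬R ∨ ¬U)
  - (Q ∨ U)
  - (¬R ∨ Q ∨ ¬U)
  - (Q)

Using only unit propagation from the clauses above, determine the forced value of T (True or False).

True

Unit clause (Q) sets Q = True.
In (¬Q ∨ P), ¬Q is now false; P must hold, so P = True.
(U ∨ ¬P): since P = True, the clause reduces to (U). U = True.
(¬R ∨ ¬U): since U = True, the clause reduces to (¬R). R = False.
(S ∨ R): since R = False, the clause reduces to (S). S = True.
(¬S ∨ T) with S = True leaves only T, so T = True.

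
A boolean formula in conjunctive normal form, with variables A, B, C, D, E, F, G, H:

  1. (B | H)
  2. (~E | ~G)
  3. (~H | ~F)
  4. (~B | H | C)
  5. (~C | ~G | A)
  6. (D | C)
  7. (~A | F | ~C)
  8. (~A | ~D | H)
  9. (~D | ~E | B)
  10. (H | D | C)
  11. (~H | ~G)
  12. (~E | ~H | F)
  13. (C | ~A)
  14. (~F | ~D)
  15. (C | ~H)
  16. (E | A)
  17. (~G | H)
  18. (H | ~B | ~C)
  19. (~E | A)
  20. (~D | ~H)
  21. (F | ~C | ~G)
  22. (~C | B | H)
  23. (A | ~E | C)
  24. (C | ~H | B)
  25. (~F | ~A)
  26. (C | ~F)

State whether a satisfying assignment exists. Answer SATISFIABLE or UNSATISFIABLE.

UNSATISFIABLE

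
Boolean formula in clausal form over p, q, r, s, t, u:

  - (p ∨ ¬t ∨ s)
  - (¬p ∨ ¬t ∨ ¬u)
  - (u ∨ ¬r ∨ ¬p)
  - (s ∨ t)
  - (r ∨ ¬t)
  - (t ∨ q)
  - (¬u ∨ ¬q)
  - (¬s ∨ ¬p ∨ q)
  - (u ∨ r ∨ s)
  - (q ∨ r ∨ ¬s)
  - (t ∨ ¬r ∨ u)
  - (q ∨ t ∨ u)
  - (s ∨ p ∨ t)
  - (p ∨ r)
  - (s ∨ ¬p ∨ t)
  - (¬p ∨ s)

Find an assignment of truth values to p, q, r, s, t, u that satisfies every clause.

p=T, q=T, r=F, s=T, t=F, u=F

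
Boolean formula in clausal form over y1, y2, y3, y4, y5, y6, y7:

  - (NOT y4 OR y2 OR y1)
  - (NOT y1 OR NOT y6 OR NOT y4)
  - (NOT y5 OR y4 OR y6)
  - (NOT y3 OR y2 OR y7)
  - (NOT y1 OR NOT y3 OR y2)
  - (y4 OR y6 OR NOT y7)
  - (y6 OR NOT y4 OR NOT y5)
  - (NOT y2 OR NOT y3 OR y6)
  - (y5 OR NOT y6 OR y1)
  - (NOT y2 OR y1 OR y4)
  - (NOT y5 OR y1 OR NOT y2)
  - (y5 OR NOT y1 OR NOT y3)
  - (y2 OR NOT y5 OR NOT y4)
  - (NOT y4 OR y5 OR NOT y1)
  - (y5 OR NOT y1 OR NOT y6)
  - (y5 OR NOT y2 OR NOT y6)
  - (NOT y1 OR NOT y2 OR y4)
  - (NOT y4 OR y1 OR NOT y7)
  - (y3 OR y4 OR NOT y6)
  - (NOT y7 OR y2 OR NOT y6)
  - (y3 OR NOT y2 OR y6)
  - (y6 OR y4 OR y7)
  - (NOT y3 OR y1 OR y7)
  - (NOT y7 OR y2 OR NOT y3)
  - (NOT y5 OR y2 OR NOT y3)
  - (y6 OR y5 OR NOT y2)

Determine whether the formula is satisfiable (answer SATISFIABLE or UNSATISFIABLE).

y2 = True:
  y6 = True:
    propagation gives y5=True, y1=True, y4=False; an empty clause results — contradiction.
  y6 = False:
    propagation gives y3=False; an empty clause results — contradiction.
y2 = False:
  y4 = True:
    propagation gives y1=True, y6=False, y3=False, y5=False; an empty clause results — contradiction.
  y4 = False:
    y3 = True:
      propagation gives y7=True; contradiction.
    y3 = False:
      propagation gives y6=False, y5=False, y7=False; contradiction.
Every branch closes, so no satisfying assignment exists.

UNSATISFIABLE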